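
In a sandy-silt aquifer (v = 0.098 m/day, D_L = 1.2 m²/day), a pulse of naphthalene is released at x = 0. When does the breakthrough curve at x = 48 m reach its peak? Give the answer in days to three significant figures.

381 days

For the 1D instantaneous-source solution, setting ∂C/∂t = 0 at fixed x gives v²t² + 2Dt − x² = 0, so t = (√(D² + v²x²) − D)/v².
√(D² + v²x²) = √(1.2² + 0.098² × 48²) = 4.855; v² = 0.009604.
t = (4.855 − 1.2)/0.009604 = 381 days (vs. the pure-advection estimate x/v = 490 d).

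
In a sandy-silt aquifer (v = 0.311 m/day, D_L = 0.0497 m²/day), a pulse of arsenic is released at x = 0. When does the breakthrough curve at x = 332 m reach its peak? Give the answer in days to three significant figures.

For the 1D instantaneous-source solution, setting ∂C/∂t = 0 at fixed x gives v²t² + 2Dt − x² = 0, so t = (√(D² + v²x²) − D)/v².
√(D² + v²x²) = √(0.0497² + 0.311² × 332²) = 103.3; v² = 0.096721.
t = (103.3 − 0.0497)/0.096721 = 1070 days (vs. the pure-advection estimate x/v = 1070 d).

1070 days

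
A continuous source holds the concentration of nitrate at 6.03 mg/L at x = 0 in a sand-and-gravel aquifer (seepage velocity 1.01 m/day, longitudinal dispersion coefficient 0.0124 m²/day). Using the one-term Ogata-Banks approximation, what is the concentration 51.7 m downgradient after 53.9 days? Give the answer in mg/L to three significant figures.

For a continuous step input, C/C₀ ≈ ½·erfc((x−vt)/(2√(Dt))).
vt = 1.01 × 53.9 = 54.439 m and 2√(Dt) = 2√(0.0124 × 53.9) = 1.635 m.
Argument (x−vt)/(2√(Dt)) = (51.7 − 54.439)/1.635 = -1.675; ½·erfc(-1.675) = 0.9911.
C = 6.03 × 0.9911 = 5.98 mg/L.

5.98 mg/L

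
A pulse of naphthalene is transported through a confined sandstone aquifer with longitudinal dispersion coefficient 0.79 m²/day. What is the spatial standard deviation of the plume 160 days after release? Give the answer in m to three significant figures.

15.9 m

Dispersive spreading gives a Gaussian with σ² = 2Dt; advection only shifts the center.
σ = √(2 × 0.79 × 160) = 15.9 m.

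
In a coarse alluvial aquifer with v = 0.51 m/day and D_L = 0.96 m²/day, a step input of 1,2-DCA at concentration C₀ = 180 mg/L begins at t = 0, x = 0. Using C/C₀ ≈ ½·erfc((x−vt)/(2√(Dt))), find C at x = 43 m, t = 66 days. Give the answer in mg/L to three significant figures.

For a continuous step input, C/C₀ ≈ ½·erfc((x−vt)/(2√(Dt))).
vt = 0.51 × 66 = 33.66 m and 2√(Dt) = 2√(0.96 × 66) = 15.92 m.
Argument (x−vt)/(2√(Dt)) = (43 − 33.66)/15.92 = 0.5867; ½·erfc(0.5867) = 0.2033.
C = 180 × 0.2033 = 36.6 mg/L.

36.6 mg/L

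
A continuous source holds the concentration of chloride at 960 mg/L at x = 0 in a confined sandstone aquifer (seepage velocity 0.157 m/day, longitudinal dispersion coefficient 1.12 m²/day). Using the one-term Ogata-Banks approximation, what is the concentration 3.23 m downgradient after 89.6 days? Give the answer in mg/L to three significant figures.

747 mg/L

For a continuous step input, C/C₀ ≈ ½·erfc((x−vt)/(2√(Dt))).
vt = 0.157 × 89.6 = 14.0672 m and 2√(Dt) = 2√(1.12 × 89.6) = 20.04 m.
Argument (x−vt)/(2√(Dt)) = (3.23 − 14.0672)/20.04 = -0.5408; ½·erfc(-0.5408) = 0.7778.
C = 960 × 0.7778 = 747 mg/L.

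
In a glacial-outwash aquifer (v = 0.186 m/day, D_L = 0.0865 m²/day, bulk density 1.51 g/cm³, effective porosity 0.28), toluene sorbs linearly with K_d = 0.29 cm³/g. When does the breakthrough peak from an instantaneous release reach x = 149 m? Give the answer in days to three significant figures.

Retardation factor R = 1 + ρ_b·K_d/n = 1 + 1.51 × 0.29/0.28 = 2.564.
Sorption retards both mechanisms: v_R = v/R = 0.07254 m/day, D_R = D/R = 0.03374 m²/day.
Peak time from v_R²t² + 2D_R t − x² = 0: t = (√(D_R² + v_R²x²) − D_R)/v_R².
√(D_R² + v_R²x²) = √(0.03374² + 0.07254² × 149²) = 10.81; v_R² = 0.005262.
t = (10.81 − 0.03374)/0.005262 = 2050 days.

2050 days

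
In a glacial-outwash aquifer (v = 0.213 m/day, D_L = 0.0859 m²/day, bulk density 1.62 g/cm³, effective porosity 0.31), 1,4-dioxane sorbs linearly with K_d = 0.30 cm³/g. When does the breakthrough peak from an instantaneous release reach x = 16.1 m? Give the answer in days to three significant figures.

189 days

Retardation factor R = 1 + ρ_b·K_d/n = 1 + 1.62 × 0.30/0.31 = 2.568.
Sorption retards both mechanisms: v_R = v/R = 0.08294 m/day, D_R = D/R = 0.03345 m²/day.
Peak time from v_R²t² + 2D_R t − x² = 0: t = (√(D_R² + v_R²x²) − D_R)/v_R².
√(D_R² + v_R²x²) = √(0.03345² + 0.08294² × 16.1²) = 1.336; v_R² = 0.006879.
t = (1.336 − 0.03345)/0.006879 = 189 days.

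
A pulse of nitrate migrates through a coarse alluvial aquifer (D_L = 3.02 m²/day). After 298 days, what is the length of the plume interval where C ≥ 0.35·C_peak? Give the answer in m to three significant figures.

123 m

The plume is Gaussian with σ = √(2Dt) = √(2 × 3.02 × 298) = 42.43 m.
C/C_peak = exp(−Δx²/(2σ²)) = 0.35 ⇒ Δx = σ·√(−2 ln 0.35) = 42.43 × 1.449 = 61.48 m.
Width = 2Δx = 123 m.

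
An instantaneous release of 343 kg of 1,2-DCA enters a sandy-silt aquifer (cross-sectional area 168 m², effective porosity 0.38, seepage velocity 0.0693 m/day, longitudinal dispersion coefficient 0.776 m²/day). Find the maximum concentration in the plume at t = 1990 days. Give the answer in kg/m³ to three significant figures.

0.0386 kg/m³

The peak of an instantaneous 1D plume sits at x = vt; there the Gaussian factor is 1 and C_max = M/(n_e·A·√(4πDt)), where n_e·A is the pore area the mass is dissolved in.
√(4πDt) = √(4π × 0.776 × 1990) = 139.3 m, so C_max = 343/(0.38 × 168 × 139.3) = 0.0386 kg/m³.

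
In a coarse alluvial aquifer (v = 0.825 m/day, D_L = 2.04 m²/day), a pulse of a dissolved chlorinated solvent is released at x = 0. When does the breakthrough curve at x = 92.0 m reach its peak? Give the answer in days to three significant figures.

109 days

For the 1D instantaneous-source solution, setting ∂C/∂t = 0 at fixed x gives v²t² + 2Dt − x² = 0, so t = (√(D² + v²x²) − D)/v².
√(D² + v²x²) = √(2.04² + 0.825² × 92.0²) = 75.93; v² = 0.680625.
t = (75.93 − 2.04)/0.680625 = 109 days (vs. the pure-advection estimate x/v = 112 d).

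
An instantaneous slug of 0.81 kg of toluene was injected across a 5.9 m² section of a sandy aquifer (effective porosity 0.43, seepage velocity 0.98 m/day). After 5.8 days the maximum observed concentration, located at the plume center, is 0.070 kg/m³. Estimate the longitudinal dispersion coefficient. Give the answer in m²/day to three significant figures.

0.285 m²/day

At the plume center C_max = M/(n_e·A·√(4πDt)), so D = M²/(4πt·(n_e·A·C_max)²).
n_e·A·C_max = 0.43 × 5.9 × 0.070 = 0.1776 kg/m.
D = 0.81²/(4π × 5.8 × 0.1776²) = 0.285 m²/day.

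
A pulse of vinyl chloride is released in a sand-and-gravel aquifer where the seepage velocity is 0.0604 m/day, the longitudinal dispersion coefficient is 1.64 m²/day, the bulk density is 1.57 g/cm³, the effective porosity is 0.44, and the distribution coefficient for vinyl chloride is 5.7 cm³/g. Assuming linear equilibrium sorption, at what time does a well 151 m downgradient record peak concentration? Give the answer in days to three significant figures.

44600 days

Retardation factor R = 1 + ρ_b·K_d/n = 1 + 1.57 × 5.7/0.44 = 21.34.
Sorption retards both mechanisms: v_R = v/R = 0.002830 m/day, D_R = D/R = 0.07685 m²/day.
Peak time from v_R²t² + 2D_R t − x² = 0: t = (√(D_R² + v_R²x²) − D_R)/v_R².
√(D_R² + v_R²x²) = √(0.07685² + 0.002830² × 151²) = 0.4342; v_R² = 8.009e-06.
t = (0.4342 − 0.07685)/8.009e-06 = 44600 days.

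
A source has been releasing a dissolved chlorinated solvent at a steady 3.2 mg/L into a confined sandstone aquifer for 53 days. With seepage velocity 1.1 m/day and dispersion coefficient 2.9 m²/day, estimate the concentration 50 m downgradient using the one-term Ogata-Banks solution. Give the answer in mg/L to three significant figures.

2.18 mg/L

For a continuous step input, C/C₀ ≈ ½·erfc((x−vt)/(2√(Dt))).
vt = 1.1 × 53 = 58.3 m and 2√(Dt) = 2√(2.9 × 53) = 24.80 m.
Argument (x−vt)/(2√(Dt)) = (50 − 58.3)/24.80 = -0.3347; ½·erfc(-0.3347) = 0.6820.
C = 3.2 × 0.6820 = 2.18 mg/L.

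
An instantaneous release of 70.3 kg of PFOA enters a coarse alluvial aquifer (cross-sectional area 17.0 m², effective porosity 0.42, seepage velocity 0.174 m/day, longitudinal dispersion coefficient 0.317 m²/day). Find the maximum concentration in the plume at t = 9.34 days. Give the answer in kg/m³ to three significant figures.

The peak of an instantaneous 1D plume sits at x = vt; there the Gaussian factor is 1 and C_max = M/(n_e·A·√(4πDt)), where n_e·A is the pore area the mass is dissolved in.
√(4πDt) = √(4π × 0.317 × 9.34) = 6.100 m, so C_max = 70.3/(0.42 × 17.0 × 6.100) = 1.61 kg/m³.

1.61 kg/m³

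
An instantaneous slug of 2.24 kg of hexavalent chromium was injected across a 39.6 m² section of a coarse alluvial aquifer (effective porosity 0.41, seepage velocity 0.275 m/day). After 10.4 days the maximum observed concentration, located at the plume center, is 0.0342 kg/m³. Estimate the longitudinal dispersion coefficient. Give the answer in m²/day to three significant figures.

At the plume center C_max = M/(n_e·A·√(4πDt)), so D = M²/(4πt·(n_e·A·C_max)²).
n_e·A·C_max = 0.41 × 39.6 × 0.0342 = 0.5553 kg/m.
D = 2.24²/(4π × 10.4 × 0.5553²) = 0.125 m²/day.

0.125 m²/day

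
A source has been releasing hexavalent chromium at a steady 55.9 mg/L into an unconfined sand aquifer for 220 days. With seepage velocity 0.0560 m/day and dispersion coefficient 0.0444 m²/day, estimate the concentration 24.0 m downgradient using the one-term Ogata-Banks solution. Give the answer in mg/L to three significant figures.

For a continuous step input, C/C₀ ≈ ½·erfc((x−vt)/(2√(Dt))).
vt = 0.0560 × 220 = 12.32 m and 2√(Dt) = 2√(0.0444 × 220) = 6.251 m.
Argument (x−vt)/(2√(Dt)) = (24.0 − 12.32)/6.251 = 1.869; ½·erfc(1.869) = 0.004107.
C = 55.9 × 0.004107 = 0.230 mg/L.

0.230 mg/L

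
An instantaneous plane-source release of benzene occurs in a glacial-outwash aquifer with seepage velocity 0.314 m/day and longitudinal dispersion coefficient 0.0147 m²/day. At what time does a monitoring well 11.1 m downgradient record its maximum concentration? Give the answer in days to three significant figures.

For the 1D instantaneous-source solution, setting ∂C/∂t = 0 at fixed x gives v²t² + 2Dt − x² = 0, so t = (√(D² + v²x²) − D)/v².
√(D² + v²x²) = √(0.0147² + 0.314² × 11.1²) = 3.485; v² = 0.098596.
t = (3.485 − 0.0147)/0.098596 = 35.2 days (vs. the pure-advection estimate x/v = 35.4 d).

35.2 days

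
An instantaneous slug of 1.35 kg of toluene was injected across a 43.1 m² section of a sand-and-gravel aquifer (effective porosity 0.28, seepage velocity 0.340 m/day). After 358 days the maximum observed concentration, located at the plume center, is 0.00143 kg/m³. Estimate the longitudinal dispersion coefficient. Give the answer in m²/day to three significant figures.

1.36 m²/day

At the plume center C_max = M/(n_e·A·√(4πDt)), so D = M²/(4πt·(n_e·A·C_max)²).
n_e·A·C_max = 0.28 × 43.1 × 0.00143 = 0.01726 kg/m.
D = 1.35²/(4π × 358 × 0.01726²) = 1.36 m²/day.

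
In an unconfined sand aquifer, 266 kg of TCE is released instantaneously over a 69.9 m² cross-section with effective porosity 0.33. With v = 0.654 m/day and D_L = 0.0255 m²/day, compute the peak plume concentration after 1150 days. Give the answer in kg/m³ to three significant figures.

The peak of an instantaneous 1D plume sits at x = vt; there the Gaussian factor is 1 and C_max = M/(n_e·A·√(4πDt)), where n_e·A is the pore area the mass is dissolved in.
√(4πDt) = √(4π × 0.0255 × 1150) = 19.20 m, so C_max = 266/(0.33 × 69.9 × 19.20) = 0.601 kg/m³.

0.601 kg/m³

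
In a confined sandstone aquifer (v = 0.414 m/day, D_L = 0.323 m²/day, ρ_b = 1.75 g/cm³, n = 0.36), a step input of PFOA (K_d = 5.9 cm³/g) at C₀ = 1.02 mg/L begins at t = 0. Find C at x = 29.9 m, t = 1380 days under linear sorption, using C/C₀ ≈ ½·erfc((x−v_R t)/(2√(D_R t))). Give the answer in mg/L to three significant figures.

0.0265 mg/L

Retardation factor R = 1 + ρ_b·K_d/n = 1 + 1.75 × 5.9/0.36 = 29.68.
Sorption retards both mechanisms: v_R = v/R = 0.01395 m/day, D_R = D/R = 0.01088 m²/day.
v_R·t = 0.01395 × 1380 = 19.251 m; 2√(D_R t) = 7.750 m; argument = (29.9 − 19.251)/7.750 = 1.374.
C = C₀ × ½·erfc(1.374) = 1.02 × 0.02600 = 0.0265 mg/L.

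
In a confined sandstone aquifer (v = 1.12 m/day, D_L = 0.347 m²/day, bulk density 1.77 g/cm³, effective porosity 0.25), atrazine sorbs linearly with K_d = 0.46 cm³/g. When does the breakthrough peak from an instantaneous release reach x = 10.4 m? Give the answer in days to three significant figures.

Retardation factor R = 1 + ρ_b·K_d/n = 1 + 1.77 × 0.46/0.25 = 4.257.
Sorption retards both mechanisms: v_R = v/R = 0.2631 m/day, D_R = D/R = 0.08151 m²/day.
Peak time from v_R²t² + 2D_R t − x² = 0: t = (√(D_R² + v_R²x²) − D_R)/v_R².
√(D_R² + v_R²x²) = √(0.08151² + 0.2631² × 10.4²) = 2.737; v_R² = 0.06922.
t = (2.737 − 0.08151)/0.06922 = 38.4 days.

38.4 days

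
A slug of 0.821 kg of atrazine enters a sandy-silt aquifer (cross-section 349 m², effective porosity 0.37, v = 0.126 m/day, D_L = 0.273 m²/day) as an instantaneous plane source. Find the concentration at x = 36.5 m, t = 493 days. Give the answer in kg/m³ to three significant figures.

For an instantaneous plane source, C(x,t) = M/(n_e·A·√(4πDt)) · exp(−(x−vt)²/(4Dt)), with n_e·A the pore (flow) area.
Plume center vt = 0.126 × 493 = 62.118 m, so the well at 36.5 m is 25.618 m upgradient of the peak.
√(4πDt) = 41.13 m, giving peak height M/(n_e·A·√(4πDt)) = 0.821/(0.37 × 349 × 41.13) = 0.0001546 kg/m³.
(x−vt)²/(4Dt) = (-25.618)²/(4 × 0.273 × 493) = 1.219; exp(−1.219) = 0.2955.
C = 0.0001546 × 0.2955 = 4.57e-05 kg/m³.

4.57e-05 kg/m³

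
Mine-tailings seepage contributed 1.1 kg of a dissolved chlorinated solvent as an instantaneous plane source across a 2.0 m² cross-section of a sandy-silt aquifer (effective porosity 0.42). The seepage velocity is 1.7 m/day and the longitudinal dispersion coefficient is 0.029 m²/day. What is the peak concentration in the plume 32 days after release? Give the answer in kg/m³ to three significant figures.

The peak of an instantaneous 1D plume sits at x = vt; there the Gaussian factor is 1 and C_max = M/(n_e·A·√(4πDt)), where n_e·A is the pore area the mass is dissolved in.
√(4πDt) = √(4π × 0.029 × 32) = 3.415 m, so C_max = 1.1/(0.42 × 2.0 × 3.415) = 0.383 kg/m³.

0.383 kg/m³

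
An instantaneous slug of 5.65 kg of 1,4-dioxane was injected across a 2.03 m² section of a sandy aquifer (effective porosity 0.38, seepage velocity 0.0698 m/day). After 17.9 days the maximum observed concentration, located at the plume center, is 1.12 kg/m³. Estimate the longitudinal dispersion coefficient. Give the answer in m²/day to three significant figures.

At the plume center C_max = M/(n_e·A·√(4πDt)), so D = M²/(4πt·(n_e·A·C_max)²).
n_e·A·C_max = 0.38 × 2.03 × 1.12 = 0.8640 kg/m.
D = 5.65²/(4π × 17.9 × 0.8640²) = 0.190 m²/day.

0.190 m²/day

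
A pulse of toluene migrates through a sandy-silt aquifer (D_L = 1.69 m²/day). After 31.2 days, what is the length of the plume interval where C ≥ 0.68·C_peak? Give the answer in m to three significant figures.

18.0 m

The plume is Gaussian with σ = √(2Dt) = √(2 × 1.69 × 31.2) = 10.27 m.
C/C_peak = exp(−Δx²/(2σ²)) = 0.68 ⇒ Δx = σ·√(−2 ln 0.68) = 10.27 × 0.8783 = 9.020 m.
Width = 2Δx = 18.0 m.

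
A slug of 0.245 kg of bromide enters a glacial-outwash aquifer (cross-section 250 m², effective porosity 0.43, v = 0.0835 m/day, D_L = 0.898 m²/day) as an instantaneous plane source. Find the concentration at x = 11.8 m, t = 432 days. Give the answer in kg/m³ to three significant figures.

For an instantaneous plane source, C(x,t) = M/(n_e·A·√(4πDt)) · exp(−(x−vt)²/(4Dt)), with n_e·A the pore (flow) area.
Plume center vt = 0.0835 × 432 = 36.072 m, so the well at 11.8 m is 24.272 m upgradient of the peak.
√(4πDt) = 69.82 m, giving peak height M/(n_e·A·√(4πDt)) = 0.245/(0.43 × 250 × 69.82) = 3.264e-05 kg/m³.
(x−vt)²/(4Dt) = (-24.272)²/(4 × 0.898 × 432) = 0.3797; exp(−0.3797) = 0.6841.
C = 3.264e-05 × 0.6841 = 2.23e-05 kg/m³.

2.23e-05 kg/m³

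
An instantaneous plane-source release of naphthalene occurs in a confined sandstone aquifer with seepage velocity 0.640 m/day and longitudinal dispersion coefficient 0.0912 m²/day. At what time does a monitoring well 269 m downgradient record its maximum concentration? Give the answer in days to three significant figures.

For the 1D instantaneous-source solution, setting ∂C/∂t = 0 at fixed x gives v²t² + 2Dt − x² = 0, so t = (√(D² + v²x²) − D)/v².
√(D² + v²x²) = √(0.0912² + 0.640² × 269²) = 172.2; v² = 0.4096.
t = (172.2 − 0.0912)/0.4096 = 420 days (vs. the pure-advection estimate x/v = 420 d).

420 days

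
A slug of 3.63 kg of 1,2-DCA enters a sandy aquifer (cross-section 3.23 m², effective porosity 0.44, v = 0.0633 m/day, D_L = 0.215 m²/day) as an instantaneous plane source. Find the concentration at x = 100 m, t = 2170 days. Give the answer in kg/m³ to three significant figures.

0.0158 kg/m³

For an instantaneous plane source, C(x,t) = M/(n_e·A·√(4πDt)) · exp(−(x−vt)²/(4Dt)), with n_e·A the pore (flow) area.
Plume center vt = 0.0633 × 2170 = 137.361 m, so the well at 100 m is 37.361 m upgradient of the peak.
√(4πDt) = 76.57 m, giving peak height M/(n_e·A·√(4πDt)) = 3.63/(0.44 × 3.23 × 76.57) = 0.03336 kg/m³.
(x−vt)²/(4Dt) = (-37.361)²/(4 × 0.215 × 2170) = 0.7480; exp(−0.7480) = 0.4733.
C = 0.03336 × 0.4733 = 0.0158 kg/m³.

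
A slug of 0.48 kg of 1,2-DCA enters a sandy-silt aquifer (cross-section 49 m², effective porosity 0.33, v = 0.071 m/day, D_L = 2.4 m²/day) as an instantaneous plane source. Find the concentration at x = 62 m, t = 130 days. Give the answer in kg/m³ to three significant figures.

5.09e-05 kg/m³

For an instantaneous plane source, C(x,t) = M/(n_e·A·√(4πDt)) · exp(−(x−vt)²/(4Dt)), with n_e·A the pore (flow) area.
Plume center vt = 0.071 × 130 = 9.23 m, so the well at 62 m is 52.77 m downgradient of the peak.
√(4πDt) = 62.62 m, giving peak height M/(n_e·A·√(4πDt)) = 0.48/(0.33 × 49 × 62.62) = 0.0004740 kg/m³.
(x−vt)²/(4Dt) = (52.77)²/(4 × 2.4 × 130) = 2.231; exp(−2.231) = 0.1074.
C = 0.0004740 × 0.1074 = 5.09e-05 kg/m³.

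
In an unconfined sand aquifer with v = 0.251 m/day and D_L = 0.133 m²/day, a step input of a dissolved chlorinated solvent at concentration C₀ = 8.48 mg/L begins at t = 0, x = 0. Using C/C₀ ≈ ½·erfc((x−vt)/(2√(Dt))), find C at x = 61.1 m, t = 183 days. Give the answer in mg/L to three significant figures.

0.126 mg/L

For a continuous step input, C/C₀ ≈ ½·erfc((x−vt)/(2√(Dt))).
vt = 0.251 × 183 = 45.933 m and 2√(Dt) = 2√(0.133 × 183) = 9.867 m.
Argument (x−vt)/(2√(Dt)) = (61.1 − 45.933)/9.867 = 1.537; ½·erfc(1.537) = 0.01487.
C = 8.48 × 0.01487 = 0.126 mg/L.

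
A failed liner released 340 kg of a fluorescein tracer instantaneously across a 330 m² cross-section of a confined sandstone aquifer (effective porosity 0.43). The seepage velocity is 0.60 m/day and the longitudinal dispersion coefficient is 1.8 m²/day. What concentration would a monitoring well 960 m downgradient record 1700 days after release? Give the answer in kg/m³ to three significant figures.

For an instantaneous plane source, C(x,t) = M/(n_e·A·√(4πDt)) · exp(−(x−vt)²/(4Dt)), with n_e·A the pore (flow) area.
Plume center vt = 0.60 × 1700 = 1020 m, so the well at 960 m is 60 m upgradient of the peak.
√(4πDt) = 196.1 m, giving peak height M/(n_e·A·√(4πDt)) = 340/(0.43 × 330 × 196.1) = 0.01222 kg/m³.
(x−vt)²/(4Dt) = (-60)²/(4 × 1.8 × 1700) = 0.2941; exp(−0.2941) = 0.7452.
C = 0.01222 × 0.7452 = 0.00911 kg/m³.

0.00911 kg/m³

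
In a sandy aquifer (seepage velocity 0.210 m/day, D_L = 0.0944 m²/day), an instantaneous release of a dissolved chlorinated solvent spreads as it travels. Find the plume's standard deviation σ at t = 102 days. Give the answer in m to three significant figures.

4.39 m

Dispersive spreading gives a Gaussian with σ² = 2Dt; advection only shifts the center.
σ = √(2 × 0.0944 × 102) = 4.39 m.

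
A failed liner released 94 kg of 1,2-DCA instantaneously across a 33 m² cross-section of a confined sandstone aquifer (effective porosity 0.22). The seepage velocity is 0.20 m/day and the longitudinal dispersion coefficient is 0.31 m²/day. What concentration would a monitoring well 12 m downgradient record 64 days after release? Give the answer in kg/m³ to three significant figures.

For an instantaneous plane source, C(x,t) = M/(n_e·A·√(4πDt)) · exp(−(x−vt)²/(4Dt)), with n_e·A the pore (flow) area.
Plume center vt = 0.20 × 64 = 12.8 m, so the well at 12 m is 0.8 m upgradient of the peak.
√(4πDt) = 15.79 m, giving peak height M/(n_e·A·√(4πDt)) = 94/(0.22 × 33 × 15.79) = 0.8200 kg/m³.
(x−vt)²/(4Dt) = (-0.8)²/(4 × 0.31 × 64) = 0.008065; exp(−0.008065) = 0.9920.
C = 0.8200 × 0.9920 = 0.813 kg/m³.

0.813 kg/m³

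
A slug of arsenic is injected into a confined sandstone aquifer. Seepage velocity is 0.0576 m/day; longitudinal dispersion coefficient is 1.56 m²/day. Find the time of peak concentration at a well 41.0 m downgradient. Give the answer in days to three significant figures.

For the 1D instantaneous-source solution, setting ∂C/∂t = 0 at fixed x gives v²t² + 2Dt − x² = 0, so t = (√(D² + v²x²) − D)/v².
√(D² + v²x²) = √(1.56² + 0.0576² × 41.0²) = 2.830; v² = 0.00331776.
t = (2.830 − 1.56)/0.00331776 = 383 days (vs. the pure-advection estimate x/v = 712 d).

383 days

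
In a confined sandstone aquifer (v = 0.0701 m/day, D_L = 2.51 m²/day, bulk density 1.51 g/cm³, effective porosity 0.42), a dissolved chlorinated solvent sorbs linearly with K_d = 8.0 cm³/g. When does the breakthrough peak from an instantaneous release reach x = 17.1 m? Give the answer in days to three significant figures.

1640 days

Retardation factor R = 1 + ρ_b·K_d/n = 1 + 1.51 × 8.0/0.42 = 29.76.
Sorption retards both mechanisms: v_R = v/R = 0.002356 m/day, D_R = D/R = 0.08434 m²/day.
Peak time from v_R²t² + 2D_R t − x² = 0: t = (√(D_R² + v_R²x²) − D_R)/v_R².
√(D_R² + v_R²x²) = √(0.08434² + 0.002356² × 17.1²) = 0.09347; v_R² = 5.551e-06.
t = (0.09347 − 0.08434)/5.551e-06 = 1640 days.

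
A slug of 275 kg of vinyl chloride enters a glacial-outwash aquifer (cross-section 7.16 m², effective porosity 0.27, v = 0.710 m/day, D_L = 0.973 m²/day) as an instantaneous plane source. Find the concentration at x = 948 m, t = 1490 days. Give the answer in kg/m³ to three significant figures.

For an instantaneous plane source, C(x,t) = M/(n_e·A·√(4πDt)) · exp(−(x−vt)²/(4Dt)), with n_e·A the pore (flow) area.
Plume center vt = 0.710 × 1490 = 1057.9 m, so the well at 948 m is 109.9 m upgradient of the peak.
√(4πDt) = 135.0 m, giving peak height M/(n_e·A·√(4πDt)) = 275/(0.27 × 7.16 × 135.0) = 1.054 kg/m³.
(x−vt)²/(4Dt) = (-109.9)²/(4 × 0.973 × 1490) = 2.083; exp(−2.083) = 0.1246.
C = 1.054 × 0.1246 = 0.131 kg/m³.

0.131 kg/m³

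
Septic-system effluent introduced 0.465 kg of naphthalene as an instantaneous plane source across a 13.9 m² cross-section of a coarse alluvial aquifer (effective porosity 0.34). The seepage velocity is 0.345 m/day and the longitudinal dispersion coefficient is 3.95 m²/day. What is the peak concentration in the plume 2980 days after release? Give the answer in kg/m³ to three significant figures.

0.000256 kg/m³

The peak of an instantaneous 1D plume sits at x = vt; there the Gaussian factor is 1 and C_max = M/(n_e·A·√(4πDt)), where n_e·A is the pore area the mass is dissolved in.
√(4πDt) = √(4π × 3.95 × 2980) = 384.6 m, so C_max = 0.465/(0.34 × 13.9 × 384.6) = 0.000256 kg/m³.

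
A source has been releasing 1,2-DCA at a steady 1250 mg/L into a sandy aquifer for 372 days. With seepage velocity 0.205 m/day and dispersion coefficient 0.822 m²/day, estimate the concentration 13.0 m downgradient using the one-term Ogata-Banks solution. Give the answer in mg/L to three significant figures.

1240 mg/L

For a continuous step input, C/C₀ ≈ ½·erfc((x−vt)/(2√(Dt))).
vt = 0.205 × 372 = 76.26 m and 2√(Dt) = 2√(0.822 × 372) = 34.97 m.
Argument (x−vt)/(2√(Dt)) = (13.0 − 76.26)/34.97 = -1.809; ½·erfc(-1.809) = 0.9947.
C = 1250 × 0.9947 = 1240 mg/L.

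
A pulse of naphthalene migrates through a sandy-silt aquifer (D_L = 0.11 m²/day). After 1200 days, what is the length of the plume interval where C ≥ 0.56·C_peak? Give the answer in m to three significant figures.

35.0 m

The plume is Gaussian with σ = √(2Dt) = √(2 × 0.11 × 1200) = 16.25 m.
C/C_peak = exp(−Δx²/(2σ²)) = 0.56 ⇒ Δx = σ·√(−2 ln 0.56) = 16.25 × 1.077 = 17.50 m.
Width = 2Δx = 35.0 m.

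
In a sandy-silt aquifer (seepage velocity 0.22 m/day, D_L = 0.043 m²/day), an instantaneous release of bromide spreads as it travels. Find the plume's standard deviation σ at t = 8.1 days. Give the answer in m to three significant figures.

Dispersive spreading gives a Gaussian with σ² = 2Dt; advection only shifts the center.
σ = √(2 × 0.043 × 8.1) = 0.835 m.

0.835 m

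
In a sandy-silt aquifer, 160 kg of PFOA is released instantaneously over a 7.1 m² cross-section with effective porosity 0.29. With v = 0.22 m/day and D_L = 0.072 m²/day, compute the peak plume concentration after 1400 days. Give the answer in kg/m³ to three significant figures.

2.18 kg/m³

The peak of an instantaneous 1D plume sits at x = vt; there the Gaussian factor is 1 and C_max = M/(n_e·A·√(4πDt)), where n_e·A is the pore area the mass is dissolved in.
√(4πDt) = √(4π × 0.072 × 1400) = 35.59 m, so C_max = 160/(0.29 × 7.1 × 35.59) = 2.18 kg/m³.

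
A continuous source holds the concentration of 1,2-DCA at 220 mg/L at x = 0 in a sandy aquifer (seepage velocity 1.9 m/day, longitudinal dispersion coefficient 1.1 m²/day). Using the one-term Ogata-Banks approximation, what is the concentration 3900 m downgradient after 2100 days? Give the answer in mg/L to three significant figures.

200 mg/L

For a continuous step input, C/C₀ ≈ ½·erfc((x−vt)/(2√(Dt))).
vt = 1.9 × 2100 = 3990 m and 2√(Dt) = 2√(1.1 × 2100) = 96.12 m.
Argument (x−vt)/(2√(Dt)) = (3900 − 3990)/96.12 = -0.9363; ½·erfc(-0.9363) = 0.9073.
C = 220 × 0.9073 = 200 mg/L.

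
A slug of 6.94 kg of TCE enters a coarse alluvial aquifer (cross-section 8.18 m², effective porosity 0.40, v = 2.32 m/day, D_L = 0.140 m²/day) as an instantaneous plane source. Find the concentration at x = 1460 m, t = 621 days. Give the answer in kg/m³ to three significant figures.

0.0220 kg/m³

For an instantaneous plane source, C(x,t) = M/(n_e·A·√(4πDt)) · exp(−(x−vt)²/(4Dt)), with n_e·A the pore (flow) area.
Plume center vt = 2.32 × 621 = 1440.72 m, so the well at 1460 m is 19.28 m downgradient of the peak.
√(4πDt) = 33.05 m, giving peak height M/(n_e·A·√(4πDt)) = 6.94/(0.40 × 8.18 × 33.05) = 0.06418 kg/m³.
(x−vt)²/(4Dt) = (19.28)²/(4 × 0.140 × 621) = 1.069; exp(−1.069) = 0.3434.
C = 0.06418 × 0.3434 = 0.0220 kg/m³.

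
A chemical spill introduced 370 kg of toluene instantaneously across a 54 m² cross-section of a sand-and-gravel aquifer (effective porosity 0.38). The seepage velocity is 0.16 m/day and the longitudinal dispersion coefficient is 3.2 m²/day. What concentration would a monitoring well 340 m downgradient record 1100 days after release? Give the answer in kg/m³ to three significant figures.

For an instantaneous plane source, C(x,t) = M/(n_e·A·√(4πDt)) · exp(−(x−vt)²/(4Dt)), with n_e·A the pore (flow) area.
Plume center vt = 0.16 × 1100 = 176 m, so the well at 340 m is 164 m downgradient of the peak.
√(4πDt) = 210.3 m, giving peak height M/(n_e·A·√(4πDt)) = 370/(0.38 × 54 × 210.3) = 0.08574 kg/m³.
(x−vt)²/(4Dt) = (164)²/(4 × 3.2 × 1100) = 1.910; exp(−1.910) = 0.1481.
C = 0.08574 × 0.1481 = 0.0127 kg/m³.

0.0127 kg/m³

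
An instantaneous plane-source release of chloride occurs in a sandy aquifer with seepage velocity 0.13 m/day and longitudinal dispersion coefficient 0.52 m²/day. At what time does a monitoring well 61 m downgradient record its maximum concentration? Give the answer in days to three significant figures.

For the 1D instantaneous-source solution, setting ∂C/∂t = 0 at fixed x gives v²t² + 2Dt − x² = 0, so t = (√(D² + v²x²) − D)/v².
√(D² + v²x²) = √(0.52² + 0.13² × 61²) = 7.947; v² = 0.0169.
t = (7.947 − 0.52)/0.0169 = 439 days (vs. the pure-advection estimate x/v = 469 d).

439 days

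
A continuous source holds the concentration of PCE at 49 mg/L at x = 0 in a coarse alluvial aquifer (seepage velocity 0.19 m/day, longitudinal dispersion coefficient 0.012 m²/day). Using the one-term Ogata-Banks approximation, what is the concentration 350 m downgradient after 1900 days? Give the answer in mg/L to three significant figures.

For a continuous step input, C/C₀ ≈ ½·erfc((x−vt)/(2√(Dt))).
vt = 0.19 × 1900 = 361 m and 2√(Dt) = 2√(0.012 × 1900) = 9.550 m.
Argument (x−vt)/(2√(Dt)) = (350 − 361)/9.550 = -1.152; ½·erfc(-1.152) = 0.9484.
C = 49 × 0.9484 = 46.5 mg/L.

46.5 mg/L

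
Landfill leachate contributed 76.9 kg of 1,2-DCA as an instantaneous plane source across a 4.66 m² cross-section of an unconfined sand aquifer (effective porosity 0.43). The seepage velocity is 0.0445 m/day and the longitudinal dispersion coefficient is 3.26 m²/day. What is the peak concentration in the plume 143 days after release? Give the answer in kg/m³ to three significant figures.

The peak of an instantaneous 1D plume sits at x = vt; there the Gaussian factor is 1 and C_max = M/(n_e·A·√(4πDt)), where n_e·A is the pore area the mass is dissolved in.
√(4πDt) = √(4π × 3.26 × 143) = 76.54 m, so C_max = 76.9/(0.43 × 4.66 × 76.54) = 0.501 kg/m³.

0.501 kg/m³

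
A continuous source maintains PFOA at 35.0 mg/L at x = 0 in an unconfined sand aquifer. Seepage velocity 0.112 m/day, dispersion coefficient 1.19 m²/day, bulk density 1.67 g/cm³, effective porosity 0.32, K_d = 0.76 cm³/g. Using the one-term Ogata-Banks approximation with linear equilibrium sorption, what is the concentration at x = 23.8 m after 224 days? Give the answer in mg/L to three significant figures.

1.23 mg/L

Retardation factor R = 1 + ρ_b·K_d/n = 1 + 1.67 × 0.76/0.32 = 4.966.
Sorption retards both mechanisms: v_R = v/R = 0.02255 m/day, D_R = D/R = 0.2396 m²/day.
v_R·t = 0.02255 × 224 = 5.0512 m; 2√(D_R t) = 14.65 m; argument = (23.8 − 5.0512)/14.65 = 1.280.
C = C₀ × ½·erfc(1.280) = 35.0 × 0.03513 = 1.23 mg/L.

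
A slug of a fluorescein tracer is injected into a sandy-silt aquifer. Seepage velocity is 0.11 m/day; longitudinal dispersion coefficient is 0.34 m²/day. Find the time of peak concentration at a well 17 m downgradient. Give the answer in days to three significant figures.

129 days

For the 1D instantaneous-source solution, setting ∂C/∂t = 0 at fixed x gives v²t² + 2Dt − x² = 0, so t = (√(D² + v²x²) − D)/v².
√(D² + v²x²) = √(0.34² + 0.11² × 17²) = 1.901; v² = 0.0121.
t = (1.901 − 0.34)/0.0121 = 129 days (vs. the pure-advection estimate x/v = 155 d).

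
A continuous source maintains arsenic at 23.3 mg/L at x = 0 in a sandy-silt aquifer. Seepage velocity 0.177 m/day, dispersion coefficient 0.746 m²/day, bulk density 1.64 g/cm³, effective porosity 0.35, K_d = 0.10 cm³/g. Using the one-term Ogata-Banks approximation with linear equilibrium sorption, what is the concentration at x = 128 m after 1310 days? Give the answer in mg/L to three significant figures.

Retardation factor R = 1 + ρ_b·K_d/n = 1 + 1.64 × 0.10/0.35 = 1.469.
Sorption retards both mechanisms: v_R = v/R = 0.1205 m/day, D_R = D/R = 0.5078 m²/day.
v_R·t = 0.1205 × 1310 = 157.855 m; 2√(D_R t) = 51.58 m; argument = (128 − 157.855)/51.58 = -0.5788.
C = C₀ × ½·erfc(-0.5788) = 23.3 × 0.7935 = 18.5 mg/L.

18.5 mg/L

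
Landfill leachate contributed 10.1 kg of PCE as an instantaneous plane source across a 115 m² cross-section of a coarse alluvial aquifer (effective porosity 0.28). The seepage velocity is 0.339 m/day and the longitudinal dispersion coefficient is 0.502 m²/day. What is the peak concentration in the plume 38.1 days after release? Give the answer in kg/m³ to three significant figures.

The peak of an instantaneous 1D plume sits at x = vt; there the Gaussian factor is 1 and C_max = M/(n_e·A·√(4πDt)), where n_e·A is the pore area the mass is dissolved in.
√(4πDt) = √(4π × 0.502 × 38.1) = 15.50 m, so C_max = 10.1/(0.28 × 115 × 15.50) = 0.0202 kg/m³.

0.0202 kg/m³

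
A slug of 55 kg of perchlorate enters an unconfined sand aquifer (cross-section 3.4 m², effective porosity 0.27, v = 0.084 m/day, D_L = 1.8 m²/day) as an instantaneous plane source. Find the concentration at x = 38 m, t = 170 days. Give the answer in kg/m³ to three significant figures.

For an instantaneous plane source, C(x,t) = M/(n_e·A·√(4πDt)) · exp(−(x−vt)²/(4Dt)), with n_e·A the pore (flow) area.
Plume center vt = 0.084 × 170 = 14.28 m, so the well at 38 m is 23.72 m downgradient of the peak.
√(4πDt) = 62.01 m, giving peak height M/(n_e·A·√(4πDt)) = 55/(0.27 × 3.4 × 62.01) = 0.9662 kg/m³.
(x−vt)²/(4Dt) = (23.72)²/(4 × 1.8 × 170) = 0.4597; exp(−0.4597) = 0.6315.
C = 0.9662 × 0.6315 = 0.610 kg/m³.

0.610 kg/m³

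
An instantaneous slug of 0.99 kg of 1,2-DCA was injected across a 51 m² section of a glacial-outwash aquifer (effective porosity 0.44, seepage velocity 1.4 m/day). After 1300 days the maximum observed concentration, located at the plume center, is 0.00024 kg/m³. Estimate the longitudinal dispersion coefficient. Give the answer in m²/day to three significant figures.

2.07 m²/day

At the plume center C_max = M/(n_e·A·√(4πDt)), so D = M²/(4πt·(n_e·A·C_max)²).
n_e·A·C_max = 0.44 × 51 × 0.00024 = 0.005386 kg/m.
D = 0.99²/(4π × 1300 × 0.005386²) = 2.07 m²/day.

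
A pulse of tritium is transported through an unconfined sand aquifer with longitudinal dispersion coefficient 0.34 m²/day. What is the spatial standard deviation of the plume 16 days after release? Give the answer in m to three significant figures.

Dispersive spreading gives a Gaussian with σ² = 2Dt; advection only shifts the center.
σ = √(2 × 0.34 × 16) = 3.30 m.

3.30 m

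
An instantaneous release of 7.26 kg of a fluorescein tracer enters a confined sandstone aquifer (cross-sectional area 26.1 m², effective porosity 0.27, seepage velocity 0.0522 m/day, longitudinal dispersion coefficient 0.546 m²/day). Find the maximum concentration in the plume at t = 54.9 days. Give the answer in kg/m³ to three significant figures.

0.0531 kg/m³

The peak of an instantaneous 1D plume sits at x = vt; there the Gaussian factor is 1 and C_max = M/(n_e·A·√(4πDt)), where n_e·A is the pore area the mass is dissolved in.
√(4πDt) = √(4π × 0.546 × 54.9) = 19.41 m, so C_max = 7.26/(0.27 × 26.1 × 19.41) = 0.0531 kg/m³.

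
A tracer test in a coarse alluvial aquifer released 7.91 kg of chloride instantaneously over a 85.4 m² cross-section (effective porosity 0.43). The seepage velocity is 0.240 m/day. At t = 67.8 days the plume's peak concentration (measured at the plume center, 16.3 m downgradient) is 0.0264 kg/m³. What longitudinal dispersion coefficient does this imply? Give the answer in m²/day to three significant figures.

0.0781 m²/day

At the plume center C_max = M/(n_e·A·√(4πDt)), so D = M²/(4πt·(n_e·A·C_max)²).
n_e·A·C_max = 0.43 × 85.4 × 0.0264 = 0.9695 kg/m.
D = 7.91²/(4π × 67.8 × 0.9695²) = 0.0781 m²/day.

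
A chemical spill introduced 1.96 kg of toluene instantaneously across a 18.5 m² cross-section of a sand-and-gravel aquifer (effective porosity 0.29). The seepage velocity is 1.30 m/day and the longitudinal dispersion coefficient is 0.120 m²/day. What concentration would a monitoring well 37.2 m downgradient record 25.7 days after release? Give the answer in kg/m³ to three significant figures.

For an instantaneous plane source, C(x,t) = M/(n_e·A·√(4πDt)) · exp(−(x−vt)²/(4Dt)), with n_e·A the pore (flow) area.
Plume center vt = 1.30 × 25.7 = 33.41 m, so the well at 37.2 m is 3.79 m downgradient of the peak.
√(4πDt) = 6.225 m, giving peak height M/(n_e·A·√(4πDt)) = 1.96/(0.29 × 18.5 × 6.225) = 0.05869 kg/m³.
(x−vt)²/(4Dt) = (3.79)²/(4 × 0.120 × 25.7) = 1.164; exp(−1.164) = 0.3122.
C = 0.05869 × 0.3122 = 0.0183 kg/m³.

0.0183 kg/m³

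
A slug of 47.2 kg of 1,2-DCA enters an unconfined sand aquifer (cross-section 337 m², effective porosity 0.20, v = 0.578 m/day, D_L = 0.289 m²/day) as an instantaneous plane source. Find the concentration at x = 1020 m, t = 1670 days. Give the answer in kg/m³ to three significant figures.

0.00190 kg/m³

For an instantaneous plane source, C(x,t) = M/(n_e·A·√(4πDt)) · exp(−(x−vt)²/(4Dt)), with n_e·A the pore (flow) area.
Plume center vt = 0.578 × 1670 = 965.26 m, so the well at 1020 m is 54.74 m downgradient of the peak.
√(4πDt) = 77.88 m, giving peak height M/(n_e·A·√(4πDt)) = 47.2/(0.20 × 337 × 77.88) = 0.008992 kg/m³.
(x−vt)²/(4Dt) = (54.74)²/(4 × 0.289 × 1670) = 1.552; exp(−1.552) = 0.2118.
C = 0.008992 × 0.2118 = 0.00190 kg/m³.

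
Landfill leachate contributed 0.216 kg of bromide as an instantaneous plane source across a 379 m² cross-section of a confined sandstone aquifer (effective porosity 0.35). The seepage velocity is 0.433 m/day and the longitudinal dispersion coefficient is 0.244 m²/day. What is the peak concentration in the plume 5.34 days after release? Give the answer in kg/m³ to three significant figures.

0.000402 kg/m³

The peak of an instantaneous 1D plume sits at x = vt; there the Gaussian factor is 1 and C_max = M/(n_e·A·√(4πDt)), where n_e·A is the pore area the mass is dissolved in.
√(4πDt) = √(4π × 0.244 × 5.34) = 4.046 m, so C_max = 0.216/(0.35 × 379 × 4.046) = 0.000402 kg/m³.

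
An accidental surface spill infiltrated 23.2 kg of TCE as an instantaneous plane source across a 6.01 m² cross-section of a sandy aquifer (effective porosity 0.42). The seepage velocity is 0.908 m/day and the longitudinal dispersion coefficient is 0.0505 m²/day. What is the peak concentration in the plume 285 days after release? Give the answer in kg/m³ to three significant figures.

0.683 kg/m³

The peak of an instantaneous 1D plume sits at x = vt; there the Gaussian factor is 1 and C_max = M/(n_e·A·√(4πDt)), where n_e·A is the pore area the mass is dissolved in.
√(4πDt) = √(4π × 0.0505 × 285) = 13.45 m, so C_max = 23.2/(0.42 × 6.01 × 13.45) = 0.683 kg/m³.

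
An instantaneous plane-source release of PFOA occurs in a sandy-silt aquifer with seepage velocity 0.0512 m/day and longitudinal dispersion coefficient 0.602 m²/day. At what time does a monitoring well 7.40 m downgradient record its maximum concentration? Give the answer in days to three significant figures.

For the 1D instantaneous-source solution, setting ∂C/∂t = 0 at fixed x gives v²t² + 2Dt − x² = 0, so t = (√(D² + v²x²) − D)/v².
√(D² + v²x²) = √(0.602² + 0.0512² × 7.40²) = 0.7113; v² = 0.00262144.
t = (0.7113 − 0.602)/0.00262144 = 41.7 days (vs. the pure-advection estimate x/v = 145 d).

41.7 days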